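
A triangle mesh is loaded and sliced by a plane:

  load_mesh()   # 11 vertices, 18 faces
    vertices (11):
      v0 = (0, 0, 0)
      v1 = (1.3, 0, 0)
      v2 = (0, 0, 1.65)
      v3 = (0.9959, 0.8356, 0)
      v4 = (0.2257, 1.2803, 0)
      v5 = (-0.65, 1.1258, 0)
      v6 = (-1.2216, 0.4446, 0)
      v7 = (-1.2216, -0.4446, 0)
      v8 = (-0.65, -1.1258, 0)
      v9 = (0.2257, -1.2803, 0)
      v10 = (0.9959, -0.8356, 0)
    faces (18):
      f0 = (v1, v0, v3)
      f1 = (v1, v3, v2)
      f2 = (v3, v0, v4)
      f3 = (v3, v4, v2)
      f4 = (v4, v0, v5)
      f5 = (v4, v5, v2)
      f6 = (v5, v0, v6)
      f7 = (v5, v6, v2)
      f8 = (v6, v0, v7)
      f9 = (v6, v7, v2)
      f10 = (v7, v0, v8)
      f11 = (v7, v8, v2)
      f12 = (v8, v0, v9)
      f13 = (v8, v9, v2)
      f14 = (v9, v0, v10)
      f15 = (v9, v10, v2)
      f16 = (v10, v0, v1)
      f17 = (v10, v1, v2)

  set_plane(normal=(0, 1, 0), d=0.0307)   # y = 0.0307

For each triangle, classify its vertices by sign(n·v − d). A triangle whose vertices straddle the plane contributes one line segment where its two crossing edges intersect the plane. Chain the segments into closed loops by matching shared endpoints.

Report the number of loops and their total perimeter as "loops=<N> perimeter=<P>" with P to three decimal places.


Straddling triangles (10 of 18):
  (v1,v0,v3) [--+] → (0.0365894, 0.0307, 0)–(1.28883, 0.0307, 0)  len=1.2522
  (v1,v3,v2) [-+-] → (1.28883, 0.0307, 0)–(0.0365894, 0.0307, 1.58938)  len=2.0234
  (v3,v0,v4) [+-+] → (0.0365894, 0.0307, 0)–(0.005412, 0.0307, 0)  len=0.0312
  (v3,v4,v2) [++-] → (0.005412, 0.0307, 1.61044)–(0.0365894, 0.0307, 1.58938)  len=0.0376
  (v4,v0,v5) [+-+] → (0.005412, 0.0307, 0)–(-0.0177252, 0.0307, 0)  len=0.0231
  (v4,v5,v2) [++-] → (-0.0177252, 0.0307, 1.60501)–(0.005412, 0.0307, 1.61044)  len=0.0238
  (v5,v0,v6) [+-+] → (-0.0177252, 0.0307, 0)–(-0.0843525, 0.0307, 0)  len=0.0666
  (v5,v6,v2) [++-] → (-0.0843525, 0.0307, 1.53607)–(-0.0177252, 0.0307, 1.60501)  len=0.0959
  (v6,v0,v7) [+--] → (-0.0843525, 0.0307, 0)–(-1.2216, 0.0307, 0)  len=1.1372
  (v6,v7,v2) [+--] → (-1.2216, 0.0307, 0)–(-0.0843525, 0.0307, 1.53607)  len=1.9112

Chained into 1 loop(s):
  loop 1: 10 segments, perimeter = 6.6023
Total perimeter = 6.602

loops=1 perimeter=6.602


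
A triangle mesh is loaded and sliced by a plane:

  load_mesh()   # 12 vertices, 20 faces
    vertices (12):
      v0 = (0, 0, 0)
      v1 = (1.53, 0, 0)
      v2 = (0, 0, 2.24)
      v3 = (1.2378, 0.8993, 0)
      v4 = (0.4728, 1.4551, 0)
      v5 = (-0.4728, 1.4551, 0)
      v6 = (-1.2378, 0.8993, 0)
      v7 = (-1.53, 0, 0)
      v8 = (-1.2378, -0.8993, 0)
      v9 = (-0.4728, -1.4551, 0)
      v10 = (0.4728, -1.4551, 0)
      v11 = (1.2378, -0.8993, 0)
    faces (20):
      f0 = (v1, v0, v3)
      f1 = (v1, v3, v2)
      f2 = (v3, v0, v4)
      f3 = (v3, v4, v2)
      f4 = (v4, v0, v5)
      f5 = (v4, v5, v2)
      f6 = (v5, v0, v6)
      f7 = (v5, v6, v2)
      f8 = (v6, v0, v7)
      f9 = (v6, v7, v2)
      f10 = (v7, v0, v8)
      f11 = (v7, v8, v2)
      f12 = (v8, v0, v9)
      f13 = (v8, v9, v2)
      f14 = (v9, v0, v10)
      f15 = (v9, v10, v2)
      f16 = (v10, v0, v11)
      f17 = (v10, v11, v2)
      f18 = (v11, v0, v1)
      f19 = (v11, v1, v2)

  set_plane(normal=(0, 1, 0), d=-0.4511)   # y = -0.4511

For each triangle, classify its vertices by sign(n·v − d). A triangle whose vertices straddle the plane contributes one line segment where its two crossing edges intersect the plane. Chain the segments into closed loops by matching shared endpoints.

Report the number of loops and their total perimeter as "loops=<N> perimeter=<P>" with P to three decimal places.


Straddling triangles (10 of 20):
  (v7,v0,v8) [++-] → (-0.620896, -0.4511, 0)–(-1.38343, -0.4511, 0)  len=0.7625
  (v7,v8,v2) [+-+] → (-1.38343, -0.4511, 0)–(-0.620896, -0.4511, 1.11639)  len=1.3520
  (v8,v0,v9) [-+-] → (-0.620896, -0.4511, 0)–(-0.146574, -0.4511, 0)  len=0.4743
  (v8,v9,v2) [--+] → (-0.146574, -0.4511, 1.54557)–(-0.620896, -0.4511, 1.11639)  len=0.6397
  (v9,v0,v10) [-+-] → (-0.146574, -0.4511, 0)–(0.146574, -0.4511, 0)  len=0.2931
  (v9,v10,v2) [--+] → (0.146574, -0.4511, 1.54557)–(-0.146574, -0.4511, 1.54557)  len=0.2931
  (v10,v0,v11) [-+-] → (0.146574, -0.4511, 0)–(0.620896, -0.4511, 0)  len=0.4743
  (v10,v11,v2) [--+] → (0.620896, -0.4511, 1.11639)–(0.146574, -0.4511, 1.54557)  len=0.6397
  (v11,v0,v1) [-++] → (0.620896, -0.4511, 0)–(1.38343, -0.4511, 0)  len=0.7625
  (v11,v1,v2) [-++] → (1.38343, -0.4511, 0)–(0.620896, -0.4511, 1.11639)  len=1.3520

Chained into 1 loop(s):
  loop 1: 10 segments, perimeter = 7.0433
Total perimeter = 7.043

loops=1 perimeter=7.043


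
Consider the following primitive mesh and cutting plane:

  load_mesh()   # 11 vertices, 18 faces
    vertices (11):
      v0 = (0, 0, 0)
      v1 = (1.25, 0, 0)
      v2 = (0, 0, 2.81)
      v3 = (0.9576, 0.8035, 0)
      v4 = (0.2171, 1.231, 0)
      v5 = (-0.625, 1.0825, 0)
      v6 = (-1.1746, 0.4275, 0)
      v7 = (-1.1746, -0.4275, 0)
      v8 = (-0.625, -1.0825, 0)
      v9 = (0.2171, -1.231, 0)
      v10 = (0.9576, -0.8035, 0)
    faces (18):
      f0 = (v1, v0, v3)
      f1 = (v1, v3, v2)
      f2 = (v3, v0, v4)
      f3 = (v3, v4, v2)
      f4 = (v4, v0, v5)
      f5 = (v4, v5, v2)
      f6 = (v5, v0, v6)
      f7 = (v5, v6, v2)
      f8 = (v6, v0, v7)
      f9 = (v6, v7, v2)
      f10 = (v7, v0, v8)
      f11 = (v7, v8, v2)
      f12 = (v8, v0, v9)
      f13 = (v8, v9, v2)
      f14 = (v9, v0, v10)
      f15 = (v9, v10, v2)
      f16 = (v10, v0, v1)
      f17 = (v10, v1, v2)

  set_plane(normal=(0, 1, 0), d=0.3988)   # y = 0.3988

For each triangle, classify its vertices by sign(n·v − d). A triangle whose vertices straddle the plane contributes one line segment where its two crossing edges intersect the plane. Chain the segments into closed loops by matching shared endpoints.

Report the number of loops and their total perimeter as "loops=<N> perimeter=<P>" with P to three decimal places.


loops=1 perimeter=6.797

Straddling triangles (10 of 18):
  (v1,v0,v3) [--+] → (0.475284, 0.3988, 0)–(1.10487, 0.3988, 0)  len=0.6296
  (v1,v3,v2) [-+-] → (1.10487, 0.3988, 0)–(0.475284, 0.3988, 1.41532)  len=1.5490
  (v3,v0,v4) [+-+] → (0.475284, 0.3988, 0)–(0.0703326, 0.3988, 0)  len=0.4050
  (v3,v4,v2) [++-] → (0.0703326, 0.3988, 1.89966)–(0.475284, 0.3988, 1.41532)  len=0.6313
  (v4,v0,v5) [+-+] → (0.0703326, 0.3988, 0)–(-0.230254, 0.3988, 0)  len=0.3006
  (v4,v5,v2) [++-] → (-0.230254, 0.3988, 1.77478)–(0.0703326, 0.3988, 1.89966)  len=0.3255
  (v5,v0,v6) [+-+] → (-0.230254, 0.3988, 0)–(-1.09574, 0.3988, 0)  len=0.8655
  (v5,v6,v2) [++-] → (-1.09574, 0.3988, 0.188648)–(-0.230254, 0.3988, 1.77478)  len=1.8069
  (v6,v0,v7) [+--] → (-1.09574, 0.3988, 0)–(-1.1746, 0.3988, 0)  len=0.0789
  (v6,v7,v2) [+--] → (-1.1746, 0.3988, 0)–(-1.09574, 0.3988, 0.188648)  len=0.2045

Chained into 1 loop(s):
  loop 1: 10 segments, perimeter = 6.7967
Total perimeter = 6.797


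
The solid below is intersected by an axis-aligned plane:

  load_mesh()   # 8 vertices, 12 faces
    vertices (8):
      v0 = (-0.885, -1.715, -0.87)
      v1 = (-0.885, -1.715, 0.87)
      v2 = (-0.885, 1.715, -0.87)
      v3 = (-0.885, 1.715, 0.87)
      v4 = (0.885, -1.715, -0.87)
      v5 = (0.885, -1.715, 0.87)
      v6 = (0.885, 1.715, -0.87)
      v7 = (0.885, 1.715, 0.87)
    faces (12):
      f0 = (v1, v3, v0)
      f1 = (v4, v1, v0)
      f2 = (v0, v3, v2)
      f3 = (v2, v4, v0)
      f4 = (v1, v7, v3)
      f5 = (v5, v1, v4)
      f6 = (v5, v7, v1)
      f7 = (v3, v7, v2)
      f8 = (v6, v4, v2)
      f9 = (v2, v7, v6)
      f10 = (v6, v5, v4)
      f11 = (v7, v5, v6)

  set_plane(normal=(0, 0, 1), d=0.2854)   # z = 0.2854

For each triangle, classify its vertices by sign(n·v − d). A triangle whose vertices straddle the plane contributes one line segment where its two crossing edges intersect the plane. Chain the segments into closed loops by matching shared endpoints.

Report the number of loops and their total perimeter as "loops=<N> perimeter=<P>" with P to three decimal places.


Straddling triangles (8 of 12):
  (v1,v3,v0) [++-] → (-0.885, 0.562599, 0.2854)–(-0.885, -1.715, 0.2854)  len=2.2776
  (v4,v1,v0) [-+-] → (-0.290321, -1.715, 0.2854)–(-0.885, -1.715, 0.2854)  len=0.5947
  (v0,v3,v2) [-+-] → (-0.885, 0.562599, 0.2854)–(-0.885, 1.715, 0.2854)  len=1.1524
  (v5,v1,v4) [++-] → (-0.290321, -1.715, 0.2854)–(0.885, -1.715, 0.2854)  len=1.1753
  (v3,v7,v2) [++-] → (0.290321, 1.715, 0.2854)–(-0.885, 1.715, 0.2854)  len=1.1753
  (v2,v7,v6) [-+-] → (0.290321, 1.715, 0.2854)–(0.885, 1.715, 0.2854)  len=0.5947
  (v6,v5,v4) [-+-] → (0.885, -0.562599, 0.2854)–(0.885, -1.715, 0.2854)  len=1.1524
  (v7,v5,v6) [++-] → (0.885, -0.562599, 0.2854)–(0.885, 1.715, 0.2854)  len=2.2776

Chained into 1 loop(s):
  loop 1: 8 segments, perimeter = 10.4000
Total perimeter = 10.400

loops=1 perimeter=10.400


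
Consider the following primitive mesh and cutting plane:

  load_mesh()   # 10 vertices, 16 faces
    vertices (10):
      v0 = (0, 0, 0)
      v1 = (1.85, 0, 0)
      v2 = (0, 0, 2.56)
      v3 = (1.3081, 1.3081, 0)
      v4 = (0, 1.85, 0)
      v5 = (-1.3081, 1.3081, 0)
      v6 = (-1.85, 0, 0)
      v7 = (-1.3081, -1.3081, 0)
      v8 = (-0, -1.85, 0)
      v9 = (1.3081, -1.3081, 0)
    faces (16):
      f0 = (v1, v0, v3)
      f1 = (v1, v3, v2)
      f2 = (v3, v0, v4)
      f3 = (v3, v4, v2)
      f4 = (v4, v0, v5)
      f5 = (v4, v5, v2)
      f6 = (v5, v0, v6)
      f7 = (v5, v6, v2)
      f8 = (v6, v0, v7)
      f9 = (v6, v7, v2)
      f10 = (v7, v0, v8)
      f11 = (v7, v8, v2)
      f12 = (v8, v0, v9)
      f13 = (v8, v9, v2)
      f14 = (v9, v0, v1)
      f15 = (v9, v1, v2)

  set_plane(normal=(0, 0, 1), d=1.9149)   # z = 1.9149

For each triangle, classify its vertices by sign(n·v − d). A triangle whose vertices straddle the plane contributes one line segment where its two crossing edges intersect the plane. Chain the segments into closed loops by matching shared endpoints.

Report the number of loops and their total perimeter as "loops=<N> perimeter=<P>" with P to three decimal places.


Straddling triangles (8 of 16):
  (v1,v3,v2) [--+] → (0.329631, 0.329631, 1.9149)–(0.466186, 0, 1.9149)  len=0.3568
  (v3,v4,v2) [--+] → (0, 0.466186, 1.9149)–(0.329631, 0.329631, 1.9149)  len=0.3568
  (v4,v5,v2) [--+] → (-0.329631, 0.329631, 1.9149)–(0, 0.466186, 1.9149)  len=0.3568
  (v5,v6,v2) [--+] → (-0.466186, 0, 1.9149)–(-0.329631, 0.329631, 1.9149)  len=0.3568
  (v6,v7,v2) [--+] → (-0.329631, -0.329631, 1.9149)–(-0.466186, 0, 1.9149)  len=0.3568
  (v7,v8,v2) [--+] → (0, -0.466186, 1.9149)–(-0.329631, -0.329631, 1.9149)  len=0.3568
  (v8,v9,v2) [--+] → (0.329631, -0.329631, 1.9149)–(0, -0.466186, 1.9149)  len=0.3568
  (v9,v1,v2) [--+] → (0.466186, 0, 1.9149)–(0.329631, -0.329631, 1.9149)  len=0.3568

Chained into 1 loop(s):
  loop 1: 8 segments, perimeter = 2.8544
Total perimeter = 2.854

loops=1 perimeter=2.854


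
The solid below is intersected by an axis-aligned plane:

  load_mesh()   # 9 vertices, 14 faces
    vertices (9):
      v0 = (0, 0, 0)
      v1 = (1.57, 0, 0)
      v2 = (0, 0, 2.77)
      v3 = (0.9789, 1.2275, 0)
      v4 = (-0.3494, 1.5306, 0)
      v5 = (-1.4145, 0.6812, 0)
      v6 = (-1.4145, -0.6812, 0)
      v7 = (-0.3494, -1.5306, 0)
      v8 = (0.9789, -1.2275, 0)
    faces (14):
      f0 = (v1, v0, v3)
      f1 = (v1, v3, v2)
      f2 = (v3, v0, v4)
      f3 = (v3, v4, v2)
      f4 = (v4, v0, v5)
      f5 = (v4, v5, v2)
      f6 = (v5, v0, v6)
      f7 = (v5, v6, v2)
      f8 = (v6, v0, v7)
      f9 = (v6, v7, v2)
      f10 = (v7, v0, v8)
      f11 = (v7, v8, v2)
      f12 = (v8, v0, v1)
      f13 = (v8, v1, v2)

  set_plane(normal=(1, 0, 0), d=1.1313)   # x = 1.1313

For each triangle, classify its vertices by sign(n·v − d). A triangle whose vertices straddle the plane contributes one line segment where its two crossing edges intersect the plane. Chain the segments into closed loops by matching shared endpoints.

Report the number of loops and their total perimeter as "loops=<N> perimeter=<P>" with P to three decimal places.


loops=1 perimeter=4.213

Straddling triangles (4 of 14):
  (v1,v0,v3) [+--] → (1.1313, 0, 0)–(1.1313, 0.911021, 0)  len=0.9110
  (v1,v3,v2) [+--] → (1.1313, 0.911021, 0)–(1.1313, 0, 0.774012)  len=1.1954
  (v8,v0,v1) [--+] → (1.1313, 0, 0)–(1.1313, -0.911021, 0)  len=0.9110
  (v8,v1,v2) [-+-] → (1.1313, -0.911021, 0)–(1.1313, 0, 0.774012)  len=1.1954

Chained into 1 loop(s):
  loop 1: 4 segments, perimeter = 4.2129
Total perimeter = 4.213


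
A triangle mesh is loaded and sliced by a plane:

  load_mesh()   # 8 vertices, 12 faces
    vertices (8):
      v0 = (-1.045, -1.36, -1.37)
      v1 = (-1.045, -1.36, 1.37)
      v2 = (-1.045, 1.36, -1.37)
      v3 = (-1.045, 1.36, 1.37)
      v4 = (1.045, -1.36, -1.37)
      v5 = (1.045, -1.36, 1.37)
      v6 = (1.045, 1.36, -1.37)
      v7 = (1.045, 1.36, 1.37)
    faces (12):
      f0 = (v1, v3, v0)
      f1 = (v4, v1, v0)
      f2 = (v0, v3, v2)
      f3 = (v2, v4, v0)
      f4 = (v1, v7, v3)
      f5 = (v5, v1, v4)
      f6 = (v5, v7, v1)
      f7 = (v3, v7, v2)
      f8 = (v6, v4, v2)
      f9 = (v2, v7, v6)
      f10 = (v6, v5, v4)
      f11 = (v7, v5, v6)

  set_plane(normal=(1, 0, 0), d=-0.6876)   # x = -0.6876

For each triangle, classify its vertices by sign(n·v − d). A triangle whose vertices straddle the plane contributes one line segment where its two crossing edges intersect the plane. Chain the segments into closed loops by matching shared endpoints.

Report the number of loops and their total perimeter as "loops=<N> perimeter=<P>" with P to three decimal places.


Straddling triangles (8 of 12):
  (v4,v1,v0) [+--] → (-0.6876, -1.36, 0.901447)–(-0.6876, -1.36, -1.37)  len=2.2714
  (v2,v4,v0) [-+-] → (-0.6876, 0.894867, -1.37)–(-0.6876, -1.36, -1.37)  len=2.2549
  (v1,v7,v3) [-+-] → (-0.6876, -0.894867, 1.37)–(-0.6876, 1.36, 1.37)  len=2.2549
  (v5,v1,v4) [+-+] → (-0.6876, -1.36, 1.37)–(-0.6876, -1.36, 0.901447)  len=0.4686
  (v5,v7,v1) [++-] → (-0.6876, -0.894867, 1.37)–(-0.6876, -1.36, 1.37)  len=0.4651
  (v3,v7,v2) [-+-] → (-0.6876, 1.36, 1.37)–(-0.6876, 1.36, -0.901447)  len=2.2714
  (v6,v4,v2) [++-] → (-0.6876, 0.894867, -1.37)–(-0.6876, 1.36, -1.37)  len=0.4651
  (v2,v7,v6) [-++] → (-0.6876, 1.36, -0.901447)–(-0.6876, 1.36, -1.37)  len=0.4686

Chained into 1 loop(s):
  loop 1: 8 segments, perimeter = 10.9200
Total perimeter = 10.920

loops=1 perimeter=10.920


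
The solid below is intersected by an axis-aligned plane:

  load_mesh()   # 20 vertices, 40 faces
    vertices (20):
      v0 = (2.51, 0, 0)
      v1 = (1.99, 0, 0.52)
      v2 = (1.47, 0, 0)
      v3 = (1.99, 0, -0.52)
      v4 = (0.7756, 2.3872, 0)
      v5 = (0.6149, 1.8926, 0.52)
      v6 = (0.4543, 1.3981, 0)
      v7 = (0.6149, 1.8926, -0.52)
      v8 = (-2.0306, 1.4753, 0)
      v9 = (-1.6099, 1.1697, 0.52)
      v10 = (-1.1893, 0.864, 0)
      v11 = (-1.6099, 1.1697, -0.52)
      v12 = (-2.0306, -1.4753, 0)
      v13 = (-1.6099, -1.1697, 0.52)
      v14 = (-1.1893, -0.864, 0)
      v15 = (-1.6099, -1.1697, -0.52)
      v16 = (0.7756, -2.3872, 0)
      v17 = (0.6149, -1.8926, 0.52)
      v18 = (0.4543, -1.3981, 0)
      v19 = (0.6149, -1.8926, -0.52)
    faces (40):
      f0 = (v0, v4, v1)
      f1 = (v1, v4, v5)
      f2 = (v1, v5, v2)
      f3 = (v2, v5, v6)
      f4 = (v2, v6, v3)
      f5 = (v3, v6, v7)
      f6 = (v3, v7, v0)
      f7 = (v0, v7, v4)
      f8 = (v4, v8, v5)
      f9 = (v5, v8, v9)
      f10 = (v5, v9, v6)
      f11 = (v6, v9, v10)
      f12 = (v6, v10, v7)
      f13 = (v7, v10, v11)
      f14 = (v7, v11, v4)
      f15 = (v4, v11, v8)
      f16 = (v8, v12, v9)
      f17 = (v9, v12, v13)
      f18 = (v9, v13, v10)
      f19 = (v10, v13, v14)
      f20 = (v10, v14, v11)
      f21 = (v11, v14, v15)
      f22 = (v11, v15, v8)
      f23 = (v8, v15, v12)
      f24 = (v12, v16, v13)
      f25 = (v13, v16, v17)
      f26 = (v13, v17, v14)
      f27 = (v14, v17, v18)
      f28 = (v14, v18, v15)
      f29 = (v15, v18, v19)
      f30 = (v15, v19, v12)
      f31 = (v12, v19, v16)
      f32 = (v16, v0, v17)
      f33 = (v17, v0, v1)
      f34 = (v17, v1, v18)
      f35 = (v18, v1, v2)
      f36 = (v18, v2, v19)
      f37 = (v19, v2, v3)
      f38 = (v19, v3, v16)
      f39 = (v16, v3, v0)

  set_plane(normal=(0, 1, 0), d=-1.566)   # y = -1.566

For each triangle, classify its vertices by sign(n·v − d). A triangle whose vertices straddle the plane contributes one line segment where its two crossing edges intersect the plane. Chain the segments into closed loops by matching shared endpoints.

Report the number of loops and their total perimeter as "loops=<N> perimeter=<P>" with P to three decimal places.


loops=1 perimeter=7.281

Straddling triangles (14 of 40):
  (v12,v16,v13) [+-+] → (-1.75149, -1.566, 0)–(-0.833412, -1.566, 0.350738)  len=0.9828
  (v13,v16,v17) [+--] → (-0.833412, -1.566, 0.350738)–(-0.390245, -1.566, 0.52)  len=0.4744
  (v13,v17,v14) [+-+] → (-0.390245, -1.566, 0.52)–(0.0420323, -1.566, 0.35489)  len=0.4627
  (v14,v17,v18) [+-+] → (0.0420323, -1.566, 0.35489)–(0.508829, -1.566, 0.176558)  len=0.4997
  (v15,v18,v19) [++-] → (0.508829, -1.566, -0.176558)–(-0.390245, -1.566, -0.52)  len=0.9624
  (v15,v19,v12) [+-+] → (-0.390245, -1.566, -0.52)–(-1.4556, -1.566, -0.113022)  len=1.1404
  (v12,v19,v16) [+--] → (-1.4556, -1.566, -0.113022)–(-1.75149, -1.566, 0)  len=0.3167
  (v16,v0,v17) [-+-] → (1.37224, -1.566, 0)–(0.941931, -1.566, 0.430265)  len=0.6085
  (v17,v0,v1) [-++] → (0.941931, -1.566, 0.430265)–(0.852197, -1.566, 0.52)  len=0.1269
  (v17,v1,v18) [-++] → (0.852197, -1.566, 0.52)–(0.508829, -1.566, 0.176558)  len=0.4856
  (v18,v2,v19) [++-] → (0.762462, -1.566, -0.430265)–(0.508829, -1.566, -0.176558)  len=0.3587
  (v19,v2,v3) [-++] → (0.762462, -1.566, -0.430265)–(0.852197, -1.566, -0.52)  len=0.1269
  (v19,v3,v16) [-+-] → (0.852197, -1.566, -0.52)–(1.19336, -1.566, -0.178881)  len=0.4824
  (v16,v3,v0) [-++] → (1.19336, -1.566, -0.178881)–(1.37224, -1.566, 0)  len=0.2530

Chained into 1 loop(s):
  loop 1: 14 segments, perimeter = 7.2814
Total perimeter = 7.281


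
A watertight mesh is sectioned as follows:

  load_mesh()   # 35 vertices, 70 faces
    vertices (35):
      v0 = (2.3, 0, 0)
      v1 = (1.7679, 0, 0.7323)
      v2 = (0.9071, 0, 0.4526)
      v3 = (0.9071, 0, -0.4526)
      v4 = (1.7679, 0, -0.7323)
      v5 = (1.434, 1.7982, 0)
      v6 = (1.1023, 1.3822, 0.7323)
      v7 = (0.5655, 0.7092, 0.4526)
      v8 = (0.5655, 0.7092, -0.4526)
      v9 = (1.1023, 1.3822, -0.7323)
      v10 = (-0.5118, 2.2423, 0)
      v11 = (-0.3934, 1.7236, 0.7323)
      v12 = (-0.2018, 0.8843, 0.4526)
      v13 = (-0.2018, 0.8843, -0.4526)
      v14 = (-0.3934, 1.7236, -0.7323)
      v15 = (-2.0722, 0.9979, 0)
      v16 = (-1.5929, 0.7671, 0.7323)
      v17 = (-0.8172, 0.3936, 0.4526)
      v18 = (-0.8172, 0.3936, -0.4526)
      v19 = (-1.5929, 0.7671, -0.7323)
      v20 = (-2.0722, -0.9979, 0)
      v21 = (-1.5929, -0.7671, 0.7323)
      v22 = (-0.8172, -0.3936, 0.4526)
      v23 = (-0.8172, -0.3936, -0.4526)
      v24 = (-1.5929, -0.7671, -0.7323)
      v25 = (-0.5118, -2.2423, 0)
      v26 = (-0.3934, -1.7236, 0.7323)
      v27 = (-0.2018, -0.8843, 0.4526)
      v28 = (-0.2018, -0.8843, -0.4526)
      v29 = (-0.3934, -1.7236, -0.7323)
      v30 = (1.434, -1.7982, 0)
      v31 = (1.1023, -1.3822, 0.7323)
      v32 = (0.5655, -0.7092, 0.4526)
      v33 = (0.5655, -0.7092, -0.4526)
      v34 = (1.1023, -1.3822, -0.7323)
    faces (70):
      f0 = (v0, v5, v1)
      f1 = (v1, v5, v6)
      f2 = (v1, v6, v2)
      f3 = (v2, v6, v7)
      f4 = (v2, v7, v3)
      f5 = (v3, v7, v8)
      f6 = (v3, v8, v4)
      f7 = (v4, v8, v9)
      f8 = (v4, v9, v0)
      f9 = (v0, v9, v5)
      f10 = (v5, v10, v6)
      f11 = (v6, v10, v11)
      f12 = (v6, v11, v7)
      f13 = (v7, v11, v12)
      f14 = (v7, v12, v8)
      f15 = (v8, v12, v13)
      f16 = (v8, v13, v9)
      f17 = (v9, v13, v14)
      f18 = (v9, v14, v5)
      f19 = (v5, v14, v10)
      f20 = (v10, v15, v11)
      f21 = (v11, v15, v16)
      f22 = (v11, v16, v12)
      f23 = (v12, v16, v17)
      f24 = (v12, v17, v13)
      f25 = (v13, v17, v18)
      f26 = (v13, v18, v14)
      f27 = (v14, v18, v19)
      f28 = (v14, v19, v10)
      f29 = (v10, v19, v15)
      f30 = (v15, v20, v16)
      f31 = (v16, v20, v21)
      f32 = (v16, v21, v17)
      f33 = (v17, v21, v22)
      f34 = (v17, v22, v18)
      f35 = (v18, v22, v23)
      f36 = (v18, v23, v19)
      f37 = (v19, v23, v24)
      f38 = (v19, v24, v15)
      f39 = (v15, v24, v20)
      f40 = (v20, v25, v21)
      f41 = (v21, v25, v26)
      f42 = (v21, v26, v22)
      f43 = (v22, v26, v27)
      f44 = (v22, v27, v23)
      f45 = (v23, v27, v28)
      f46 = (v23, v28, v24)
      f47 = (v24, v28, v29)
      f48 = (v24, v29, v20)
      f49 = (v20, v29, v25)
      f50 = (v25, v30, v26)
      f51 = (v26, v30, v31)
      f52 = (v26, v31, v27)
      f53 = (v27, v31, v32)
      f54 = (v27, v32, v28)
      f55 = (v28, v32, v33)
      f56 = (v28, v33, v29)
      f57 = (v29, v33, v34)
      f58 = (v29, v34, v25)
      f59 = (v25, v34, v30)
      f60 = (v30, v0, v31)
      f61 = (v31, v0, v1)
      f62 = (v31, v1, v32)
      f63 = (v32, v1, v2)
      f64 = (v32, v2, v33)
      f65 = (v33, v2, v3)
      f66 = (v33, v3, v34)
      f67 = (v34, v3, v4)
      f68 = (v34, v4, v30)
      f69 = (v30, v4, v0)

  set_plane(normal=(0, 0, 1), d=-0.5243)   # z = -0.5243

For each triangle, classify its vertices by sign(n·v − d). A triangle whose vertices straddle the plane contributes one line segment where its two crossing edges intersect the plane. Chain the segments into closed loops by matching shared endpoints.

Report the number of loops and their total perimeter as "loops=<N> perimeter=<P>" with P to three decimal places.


Straddling triangles (28 of 70):
  (v3,v8,v4) [++-] → (0.873731, 0.527399, -0.5243)–(1.12776, 0, -0.5243)  len=0.5854
  (v4,v8,v9) [-+-] → (0.873731, 0.527399, -0.5243)–(0.703107, 0.881721, -0.5243)  len=0.3933
  (v4,v9,v0) [--+] → (1.44249, 0.989605, -0.5243)–(1.91904, 0, -0.5243)  len=1.0984
  (v0,v9,v5) [+-+] → (1.44249, 0.989605, -0.5243)–(1.19651, 1.50036, -0.5243)  len=0.5669
  (v8,v13,v9) [++-] → (0.132501, 1.01193, -0.5243)–(0.703107, 0.881721, -0.5243)  len=0.5853
  (v9,v13,v14) [-+-] → (0.132501, 1.01193, -0.5243)–(-0.250916, 1.09945, -0.5243)  len=0.3933
  (v9,v14,v5) [--+] → (0.125648, 1.74479, -0.5243)–(1.19651, 1.50036, -0.5243)  len=1.0984
  (v5,v14,v10) [+-+] → (0.125648, 1.74479, -0.5243)–(-0.42703, 1.87093, -0.5243)  len=0.5669
  (v13,v18,v14) [++-] → (-0.708561, 0.73454, -0.5243)–(-0.250916, 1.09945, -0.5243)  len=0.5853
  (v14,v18,v19) [-+-] → (-0.708561, 0.73454, -0.5243)–(-1.01605, 0.489345, -0.5243)  len=0.3933
  (v14,v19,v10) [--+] → (-1.28583, 1.18611, -0.5243)–(-0.42703, 1.87093, -0.5243)  len=1.0984
  (v10,v19,v15) [+-+] → (-1.28583, 1.18611, -0.5243)–(-1.72904, 0.832656, -0.5243)  len=0.5669
  (v18,v23,v19) [++-] → (-1.01605, -0.0960591, -0.5243)–(-1.01605, 0.489345, -0.5243)  len=0.5854
  (v19,v23,v24) [-+-] → (-1.01605, -0.0960591, -0.5243)–(-1.01605, -0.489345, -0.5243)  len=0.3933
  (v19,v24,v15) [--+] → (-1.72904, -0.265775, -0.5243)–(-1.72904, 0.832656, -0.5243)  len=1.0984
  (v15,v24,v20) [+-+] → (-1.72904, -0.265775, -0.5243)–(-1.72904, -0.832656, -0.5243)  len=0.5669
  (v23,v28,v24) [++-] → (-0.558403, -0.854256, -0.5243)–(-1.01605, -0.489345, -0.5243)  len=0.5853
  (v24,v28,v29) [-+-] → (-0.558403, -0.854256, -0.5243)–(-0.250916, -1.09945, -0.5243)  len=0.3933
  (v24,v29,v20) [--+] → (-0.870241, -1.51747, -0.5243)–(-1.72904, -0.832656, -0.5243)  len=1.0984
  (v20,v29,v25) [+-+] → (-0.870241, -1.51747, -0.5243)–(-0.42703, -1.87093, -0.5243)  len=0.5669
  (v28,v33,v29) [++-] → (0.31969, -0.969237, -0.5243)–(-0.250916, -1.09945, -0.5243)  len=0.5853
  (v29,v33,v34) [-+-] → (0.31969, -0.969237, -0.5243)–(0.703107, -0.881721, -0.5243)  len=0.3933
  (v29,v34,v25) [--+] → (0.643837, -1.6265, -0.5243)–(-0.42703, -1.87093, -0.5243)  len=1.0984
  (v25,v34,v30) [+-+] → (0.643837, -1.6265, -0.5243)–(1.19651, -1.50036, -0.5243)  len=0.5669
  (v33,v3,v34) [++-] → (0.957139, -0.354322, -0.5243)–(0.703107, -0.881721, -0.5243)  len=0.5854
  (v34,v3,v4) [-+-] → (0.957139, -0.354322, -0.5243)–(1.12776, 0, -0.5243)  len=0.3933
  (v34,v4,v30) [--+] → (1.67306, -0.510755, -0.5243)–(1.19651, -1.50036, -0.5243)  len=1.0984
  (v30,v4,v0) [+-+] → (1.67306, -0.510755, -0.5243)–(1.91904, 0, -0.5243)  len=0.5669

Chained into 2 loop(s):
  loop 1: 14 segments, perimeter = 6.8503
  loop 2: 14 segments, perimeter = 11.6571
Total perimeter = 18.507

loops=2 perimeter=18.507


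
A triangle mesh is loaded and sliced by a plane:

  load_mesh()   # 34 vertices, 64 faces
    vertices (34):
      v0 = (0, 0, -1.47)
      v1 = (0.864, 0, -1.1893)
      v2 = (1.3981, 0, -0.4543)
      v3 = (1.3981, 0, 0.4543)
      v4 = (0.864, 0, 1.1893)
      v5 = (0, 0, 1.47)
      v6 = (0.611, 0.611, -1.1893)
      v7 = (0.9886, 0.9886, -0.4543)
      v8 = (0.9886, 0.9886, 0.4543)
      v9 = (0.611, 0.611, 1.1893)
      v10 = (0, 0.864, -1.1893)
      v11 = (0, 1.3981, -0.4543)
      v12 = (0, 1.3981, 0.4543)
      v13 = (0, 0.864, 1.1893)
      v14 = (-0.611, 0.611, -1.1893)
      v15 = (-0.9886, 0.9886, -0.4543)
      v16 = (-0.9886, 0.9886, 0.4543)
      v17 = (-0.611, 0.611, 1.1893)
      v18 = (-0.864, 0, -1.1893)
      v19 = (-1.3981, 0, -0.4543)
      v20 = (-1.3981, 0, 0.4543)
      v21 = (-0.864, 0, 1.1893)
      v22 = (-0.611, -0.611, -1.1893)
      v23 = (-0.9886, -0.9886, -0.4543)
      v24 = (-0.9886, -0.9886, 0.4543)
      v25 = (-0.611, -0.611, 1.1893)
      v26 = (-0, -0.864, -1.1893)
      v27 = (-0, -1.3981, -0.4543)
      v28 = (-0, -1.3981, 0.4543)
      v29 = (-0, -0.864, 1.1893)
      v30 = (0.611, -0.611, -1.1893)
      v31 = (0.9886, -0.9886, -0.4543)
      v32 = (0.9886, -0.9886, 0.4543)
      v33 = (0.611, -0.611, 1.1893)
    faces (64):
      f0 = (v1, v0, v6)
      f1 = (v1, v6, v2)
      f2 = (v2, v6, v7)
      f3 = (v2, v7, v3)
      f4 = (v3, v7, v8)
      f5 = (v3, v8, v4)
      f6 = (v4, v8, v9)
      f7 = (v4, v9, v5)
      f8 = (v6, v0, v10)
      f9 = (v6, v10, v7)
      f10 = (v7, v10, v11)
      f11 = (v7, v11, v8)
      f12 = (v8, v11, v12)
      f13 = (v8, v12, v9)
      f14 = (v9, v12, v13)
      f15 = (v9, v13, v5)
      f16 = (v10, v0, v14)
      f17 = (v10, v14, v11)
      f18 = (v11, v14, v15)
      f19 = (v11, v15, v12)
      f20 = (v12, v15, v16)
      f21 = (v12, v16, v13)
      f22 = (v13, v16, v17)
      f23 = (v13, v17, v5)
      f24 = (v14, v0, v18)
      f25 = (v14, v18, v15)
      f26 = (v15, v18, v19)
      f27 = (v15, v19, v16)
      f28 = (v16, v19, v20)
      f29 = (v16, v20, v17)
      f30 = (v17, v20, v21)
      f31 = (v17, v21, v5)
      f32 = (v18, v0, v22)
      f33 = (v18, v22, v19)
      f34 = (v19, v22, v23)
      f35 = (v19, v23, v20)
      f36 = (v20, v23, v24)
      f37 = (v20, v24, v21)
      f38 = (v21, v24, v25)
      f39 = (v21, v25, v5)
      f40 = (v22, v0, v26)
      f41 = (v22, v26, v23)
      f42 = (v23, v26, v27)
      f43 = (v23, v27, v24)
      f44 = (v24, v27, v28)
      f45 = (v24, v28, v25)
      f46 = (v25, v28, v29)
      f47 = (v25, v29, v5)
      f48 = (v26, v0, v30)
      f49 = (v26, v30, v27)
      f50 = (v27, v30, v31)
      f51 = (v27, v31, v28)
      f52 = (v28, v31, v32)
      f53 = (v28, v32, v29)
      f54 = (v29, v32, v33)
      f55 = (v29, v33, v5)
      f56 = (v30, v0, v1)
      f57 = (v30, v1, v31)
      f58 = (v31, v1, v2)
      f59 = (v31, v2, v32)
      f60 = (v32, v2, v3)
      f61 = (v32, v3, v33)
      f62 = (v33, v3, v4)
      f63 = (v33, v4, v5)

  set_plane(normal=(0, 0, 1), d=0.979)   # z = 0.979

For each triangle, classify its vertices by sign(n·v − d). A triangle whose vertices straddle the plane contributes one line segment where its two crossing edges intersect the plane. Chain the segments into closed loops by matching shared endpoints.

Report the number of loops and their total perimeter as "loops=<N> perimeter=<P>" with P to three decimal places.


loops=1 perimeter=6.226

Straddling triangles (16 of 64):
  (v3,v8,v4) [--+] → (0.899651, 0.282861, 0.979)–(1.01682, 0, 0.979)  len=0.3062
  (v4,v8,v9) [+-+] → (0.899651, 0.282861, 0.979)–(0.71904, 0.71904, 0.979)  len=0.4721
  (v8,v12,v9) [--+] → (0.436179, 0.836207, 0.979)–(0.71904, 0.71904, 0.979)  len=0.3062
  (v9,v12,v13) [+-+] → (0.436179, 0.836207, 0.979)–(0, 1.01682, 0.979)  len=0.4721
  (v12,v16,v13) [--+] → (-0.282861, 0.899651, 0.979)–(0, 1.01682, 0.979)  len=0.3062
  (v13,v16,v17) [+-+] → (-0.282861, 0.899651, 0.979)–(-0.71904, 0.71904, 0.979)  len=0.4721
  (v16,v20,v17) [--+] → (-0.836207, 0.436179, 0.979)–(-0.71904, 0.71904, 0.979)  len=0.3062
  (v17,v20,v21) [+-+] → (-0.836207, 0.436179, 0.979)–(-1.01682, 0, 0.979)  len=0.4721
  (v20,v24,v21) [--+] → (-0.899651, -0.282861, 0.979)–(-1.01682, 0, 0.979)  len=0.3062
  (v21,v24,v25) [+-+] → (-0.899651, -0.282861, 0.979)–(-0.71904, -0.71904, 0.979)  len=0.4721
  (v24,v28,v25) [--+] → (-0.436179, -0.836207, 0.979)–(-0.71904, -0.71904, 0.979)  len=0.3062
  (v25,v28,v29) [+-+] → (-0.436179, -0.836207, 0.979)–(0, -1.01682, 0.979)  len=0.4721
  (v28,v32,v29) [--+] → (0.282861, -0.899651, 0.979)–(0, -1.01682, 0.979)  len=0.3062
  (v29,v32,v33) [+-+] → (0.282861, -0.899651, 0.979)–(0.71904, -0.71904, 0.979)  len=0.4721
  (v32,v3,v33) [--+] → (0.836207, -0.436179, 0.979)–(0.71904, -0.71904, 0.979)  len=0.3062
  (v33,v3,v4) [+-+] → (0.836207, -0.436179, 0.979)–(1.01682, 0, 0.979)  len=0.4721

Chained into 1 loop(s):
  loop 1: 16 segments, perimeter = 6.2261
Total perimeter = 6.226


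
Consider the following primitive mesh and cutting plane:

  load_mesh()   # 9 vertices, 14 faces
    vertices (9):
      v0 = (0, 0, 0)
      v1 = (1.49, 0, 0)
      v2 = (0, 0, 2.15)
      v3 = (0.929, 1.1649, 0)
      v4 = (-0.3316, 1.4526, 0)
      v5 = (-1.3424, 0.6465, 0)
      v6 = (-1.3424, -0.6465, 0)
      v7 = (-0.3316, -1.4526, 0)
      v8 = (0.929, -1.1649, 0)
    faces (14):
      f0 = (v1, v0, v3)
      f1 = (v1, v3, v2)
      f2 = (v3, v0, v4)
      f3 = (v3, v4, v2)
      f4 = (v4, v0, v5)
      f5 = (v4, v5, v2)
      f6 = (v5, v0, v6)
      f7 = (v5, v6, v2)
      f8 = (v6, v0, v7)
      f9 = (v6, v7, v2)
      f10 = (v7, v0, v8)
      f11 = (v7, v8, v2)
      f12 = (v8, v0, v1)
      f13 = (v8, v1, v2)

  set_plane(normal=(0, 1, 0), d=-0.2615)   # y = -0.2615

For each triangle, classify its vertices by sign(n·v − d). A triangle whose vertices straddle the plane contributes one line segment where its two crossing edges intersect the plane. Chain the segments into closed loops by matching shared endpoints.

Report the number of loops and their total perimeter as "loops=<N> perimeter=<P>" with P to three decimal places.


loops=1 perimeter=7.212

Straddling triangles (8 of 14):
  (v5,v0,v6) [++-] → (-0.542982, -0.2615, 0)–(-1.3424, -0.2615, 0)  len=0.7994
  (v5,v6,v2) [+-+] → (-1.3424, -0.2615, 0)–(-0.542982, -0.2615, 1.28036)  len=1.5094
  (v6,v0,v7) [-+-] → (-0.542982, -0.2615, 0)–(-0.0596953, -0.2615, 0)  len=0.4833
  (v6,v7,v2) [--+] → (-0.0596953, -0.2615, 1.76295)–(-0.542982, -0.2615, 1.28036)  len=0.6830
  (v7,v0,v8) [-+-] → (-0.0596953, -0.2615, 0)–(0.208545, -0.2615, 0)  len=0.2682
  (v7,v8,v2) [--+] → (0.208545, -0.2615, 1.66736)–(-0.0596953, -0.2615, 1.76295)  len=0.2848
  (v8,v0,v1) [-++] → (0.208545, -0.2615, 0)–(1.36407, -0.2615, 0)  len=1.1555
  (v8,v1,v2) [-++] → (1.36407, -0.2615, 0)–(0.208545, -0.2615, 1.66736)  len=2.0286

Chained into 1 loop(s):
  loop 1: 8 segments, perimeter = 7.2123
Total perimeter = 7.212


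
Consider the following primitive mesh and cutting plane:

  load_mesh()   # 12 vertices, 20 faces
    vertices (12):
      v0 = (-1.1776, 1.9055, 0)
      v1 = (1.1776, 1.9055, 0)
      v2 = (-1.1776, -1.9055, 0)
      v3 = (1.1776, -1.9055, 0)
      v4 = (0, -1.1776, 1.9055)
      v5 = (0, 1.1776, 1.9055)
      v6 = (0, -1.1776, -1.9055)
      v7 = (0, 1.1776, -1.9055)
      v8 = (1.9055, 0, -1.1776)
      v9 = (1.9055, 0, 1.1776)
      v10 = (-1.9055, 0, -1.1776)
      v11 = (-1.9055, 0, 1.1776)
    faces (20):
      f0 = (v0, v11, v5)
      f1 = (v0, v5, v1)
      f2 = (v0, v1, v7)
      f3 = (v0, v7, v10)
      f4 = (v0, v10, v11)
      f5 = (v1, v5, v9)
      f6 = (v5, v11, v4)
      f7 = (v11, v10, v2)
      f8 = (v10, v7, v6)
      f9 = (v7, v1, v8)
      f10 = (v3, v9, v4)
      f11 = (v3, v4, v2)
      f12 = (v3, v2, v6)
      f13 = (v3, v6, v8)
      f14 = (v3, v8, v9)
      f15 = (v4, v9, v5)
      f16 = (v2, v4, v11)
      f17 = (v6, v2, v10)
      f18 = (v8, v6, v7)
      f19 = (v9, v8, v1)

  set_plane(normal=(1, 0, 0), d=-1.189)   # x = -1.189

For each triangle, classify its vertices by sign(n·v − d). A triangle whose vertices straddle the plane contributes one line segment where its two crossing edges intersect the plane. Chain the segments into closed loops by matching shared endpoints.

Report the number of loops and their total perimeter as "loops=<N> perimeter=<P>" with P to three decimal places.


Straddling triangles (8 of 20):
  (v0,v11,v5) [+-+] → (-1.189, 1.87566, 0.018443)–(-1.189, 0.442797, 1.4513)  len=2.0264
  (v0,v7,v10) [++-] → (-1.189, 0.442797, -1.4513)–(-1.189, 1.87566, -0.018443)  len=2.0264
  (v0,v10,v11) [+--] → (-1.189, 1.87566, -0.018443)–(-1.189, 1.87566, 0.018443)  len=0.0369
  (v5,v11,v4) [+-+] → (-1.189, 0.442797, 1.4513)–(-1.189, -0.442797, 1.4513)  len=0.8856
  (v11,v10,v2) [--+] → (-1.189, -1.87566, -0.018443)–(-1.189, -1.87566, 0.018443)  len=0.0369
  (v10,v7,v6) [-++] → (-1.189, 0.442797, -1.4513)–(-1.189, -0.442797, -1.4513)  len=0.8856
  (v2,v4,v11) [++-] → (-1.189, -0.442797, 1.4513)–(-1.189, -1.87566, 0.018443)  len=2.0264
  (v6,v2,v10) [++-] → (-1.189, -1.87566, -0.018443)–(-1.189, -0.442797, -1.4513)  len=2.0264

Chained into 1 loop(s):
  loop 1: 8 segments, perimeter = 9.9504
Total perimeter = 9.950

loops=1 perimeter=9.950


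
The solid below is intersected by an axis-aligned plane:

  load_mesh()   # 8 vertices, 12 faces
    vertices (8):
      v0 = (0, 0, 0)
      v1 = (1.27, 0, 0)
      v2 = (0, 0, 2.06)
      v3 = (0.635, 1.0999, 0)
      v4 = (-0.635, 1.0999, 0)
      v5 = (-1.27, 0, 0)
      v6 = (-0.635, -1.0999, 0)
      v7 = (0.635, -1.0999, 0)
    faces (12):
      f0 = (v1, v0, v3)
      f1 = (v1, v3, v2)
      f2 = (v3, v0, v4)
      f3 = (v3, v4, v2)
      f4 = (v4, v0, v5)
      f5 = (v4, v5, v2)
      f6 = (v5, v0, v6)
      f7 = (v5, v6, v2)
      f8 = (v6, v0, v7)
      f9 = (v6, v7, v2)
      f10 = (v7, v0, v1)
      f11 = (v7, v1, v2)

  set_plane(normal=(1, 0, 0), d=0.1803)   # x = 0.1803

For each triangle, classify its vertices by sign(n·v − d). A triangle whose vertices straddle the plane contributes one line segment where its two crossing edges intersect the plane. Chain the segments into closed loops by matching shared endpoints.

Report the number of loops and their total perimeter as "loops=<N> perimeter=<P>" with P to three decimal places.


loops=1 perimeter=6.400

Straddling triangles (8 of 12):
  (v1,v0,v3) [+-+] → (0.1803, 0, 0)–(0.1803, 0.312302, 0)  len=0.3123
  (v1,v3,v2) [++-] → (0.1803, 0.312302, 1.47509)–(0.1803, 0, 1.76754)  len=0.4279
  (v3,v0,v4) [+--] → (0.1803, 0.312302, 0)–(0.1803, 1.0999, 0)  len=0.7876
  (v3,v4,v2) [+--] → (0.1803, 1.0999, 0)–(0.1803, 0.312302, 1.47509)  len=1.6722
  (v6,v0,v7) [--+] → (0.1803, -0.312302, 0)–(0.1803, -1.0999, 0)  len=0.7876
  (v6,v7,v2) [-+-] → (0.1803, -1.0999, 0)–(0.1803, -0.312302, 1.47509)  len=1.6722
  (v7,v0,v1) [+-+] → (0.1803, -0.312302, 0)–(0.1803, 0, 0)  len=0.3123
  (v7,v1,v2) [++-] → (0.1803, 0, 1.76754)–(0.1803, -0.312302, 1.47509)  len=0.4279

Chained into 1 loop(s):
  loop 1: 8 segments, perimeter = 6.3999
Total perimeter = 6.400


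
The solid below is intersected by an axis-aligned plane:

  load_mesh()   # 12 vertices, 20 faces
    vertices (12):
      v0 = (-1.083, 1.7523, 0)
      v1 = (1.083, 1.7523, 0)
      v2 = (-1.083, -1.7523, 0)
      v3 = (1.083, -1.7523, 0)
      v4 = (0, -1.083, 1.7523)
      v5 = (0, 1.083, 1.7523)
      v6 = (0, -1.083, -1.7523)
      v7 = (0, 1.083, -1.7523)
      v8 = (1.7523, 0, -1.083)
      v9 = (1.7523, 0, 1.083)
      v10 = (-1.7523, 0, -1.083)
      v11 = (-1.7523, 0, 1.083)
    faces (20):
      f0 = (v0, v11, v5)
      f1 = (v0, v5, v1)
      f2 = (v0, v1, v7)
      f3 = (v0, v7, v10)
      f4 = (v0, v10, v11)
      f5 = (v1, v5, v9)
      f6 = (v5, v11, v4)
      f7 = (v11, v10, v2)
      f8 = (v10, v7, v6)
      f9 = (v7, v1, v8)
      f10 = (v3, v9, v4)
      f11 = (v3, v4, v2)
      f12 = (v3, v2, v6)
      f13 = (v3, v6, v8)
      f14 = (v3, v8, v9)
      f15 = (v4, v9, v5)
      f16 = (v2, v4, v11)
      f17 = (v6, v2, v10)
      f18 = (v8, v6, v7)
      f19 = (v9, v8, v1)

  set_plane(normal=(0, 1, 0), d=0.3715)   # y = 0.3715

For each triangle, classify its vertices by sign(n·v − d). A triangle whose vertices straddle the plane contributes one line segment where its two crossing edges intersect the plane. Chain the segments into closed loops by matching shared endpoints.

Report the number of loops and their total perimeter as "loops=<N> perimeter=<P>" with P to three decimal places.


Straddling triangles (10 of 20):
  (v0,v11,v5) [+-+] → (-1.6104, 0.3715, 0.853396)–(-1.15121, 0.3715, 1.31259)  len=0.6494
  (v0,v7,v10) [++-] → (-1.15121, 0.3715, -1.31259)–(-1.6104, 0.3715, -0.853396)  len=0.6494
  (v0,v10,v11) [+--] → (-1.6104, 0.3715, -0.853396)–(-1.6104, 0.3715, 0.853396)  len=1.7068
  (v1,v5,v9) [++-] → (1.15121, 0.3715, 1.31259)–(1.6104, 0.3715, 0.853396)  len=0.6494
  (v5,v11,v4) [+--] → (-1.15121, 0.3715, 1.31259)–(0, 0.3715, 1.7523)  len=1.2323
  (v10,v7,v6) [-+-] → (-1.15121, 0.3715, -1.31259)–(0, 0.3715, -1.7523)  len=1.2323
  (v7,v1,v8) [++-] → (1.6104, 0.3715, -0.853396)–(1.15121, 0.3715, -1.31259)  len=0.6494
  (v4,v9,v5) [--+] → (1.15121, 0.3715, 1.31259)–(0, 0.3715, 1.7523)  len=1.2323
  (v8,v6,v7) [--+] → (0, 0.3715, -1.7523)–(1.15121, 0.3715, -1.31259)  len=1.2323
  (v9,v8,v1) [--+] → (1.6104, 0.3715, -0.853396)–(1.6104, 0.3715, 0.853396)  len=1.7068

Chained into 1 loop(s):
  loop 1: 10 segments, perimeter = 10.9405
Total perimeter = 10.940

loops=1 perimeter=10.940


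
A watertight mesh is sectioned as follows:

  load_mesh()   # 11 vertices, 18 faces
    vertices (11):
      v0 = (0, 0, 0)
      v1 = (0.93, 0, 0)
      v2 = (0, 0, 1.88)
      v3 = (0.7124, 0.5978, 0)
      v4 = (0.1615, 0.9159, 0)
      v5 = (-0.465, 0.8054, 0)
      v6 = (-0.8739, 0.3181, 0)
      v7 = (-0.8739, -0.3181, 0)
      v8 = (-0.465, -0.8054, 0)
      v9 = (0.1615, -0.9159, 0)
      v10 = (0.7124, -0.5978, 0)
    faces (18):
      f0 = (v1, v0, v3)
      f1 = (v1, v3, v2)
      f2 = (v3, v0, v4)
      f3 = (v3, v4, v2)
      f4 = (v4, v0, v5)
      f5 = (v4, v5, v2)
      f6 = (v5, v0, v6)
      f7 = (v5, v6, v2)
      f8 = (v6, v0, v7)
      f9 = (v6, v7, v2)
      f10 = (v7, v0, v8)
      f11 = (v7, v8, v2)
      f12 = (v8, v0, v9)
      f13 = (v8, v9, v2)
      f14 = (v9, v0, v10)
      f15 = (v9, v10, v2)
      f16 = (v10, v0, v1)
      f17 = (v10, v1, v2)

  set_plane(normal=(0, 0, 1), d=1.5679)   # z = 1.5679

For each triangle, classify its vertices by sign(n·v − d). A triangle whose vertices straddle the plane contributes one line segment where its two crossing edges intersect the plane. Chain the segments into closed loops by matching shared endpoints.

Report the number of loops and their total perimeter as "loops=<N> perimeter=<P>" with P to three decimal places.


Straddling triangles (9 of 18):
  (v1,v3,v2) [--+] → (0.118266, 0.0992412, 1.5679)–(0.15439, 0, 1.5679)  len=0.1056
  (v3,v4,v2) [--+] → (0.0268107, 0.152049, 1.5679)–(0.118266, 0.0992412, 1.5679)  len=0.1056
  (v4,v5,v2) [--+] → (-0.0771949, 0.133705, 1.5679)–(0.0268107, 0.152049, 1.5679)  len=0.1056
  (v5,v6,v2) [--+] → (-0.145077, 0.052808, 1.5679)–(-0.0771949, 0.133705, 1.5679)  len=0.1056
  (v6,v7,v2) [--+] → (-0.145077, -0.052808, 1.5679)–(-0.145077, 0.052808, 1.5679)  len=0.1056
  (v7,v8,v2) [--+] → (-0.0771949, -0.133705, 1.5679)–(-0.145077, -0.052808, 1.5679)  len=0.1056
  (v8,v9,v2) [--+] → (0.0268107, -0.152049, 1.5679)–(-0.0771949, -0.133705, 1.5679)  len=0.1056
  (v9,v10,v2) [--+] → (0.118266, -0.0992412, 1.5679)–(0.0268107, -0.152049, 1.5679)  len=0.1056
  (v10,v1,v2) [--+] → (0.15439, 0, 1.5679)–(0.118266, -0.0992412, 1.5679)  len=0.1056

Chained into 1 loop(s):
  loop 1: 9 segments, perimeter = 0.9505
Total perimeter = 0.950

loops=1 perimeter=0.950
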